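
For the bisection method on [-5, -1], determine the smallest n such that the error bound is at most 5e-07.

We need (b-a)/2^n ≤ 5e-07
(-1 - (-5))/2^n ≤ 5e-07
4/2^n ≤ 5e-07
2^n ≥ 8000000
n ≥ log₂(8000000) = 22.93
n ≥ 23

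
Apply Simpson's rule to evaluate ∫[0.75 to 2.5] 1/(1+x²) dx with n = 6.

f(x) = 1/(1+x²)
a = 0.75, b = 2.5, n = 6
h = (b - a)/n = 0.291667

Simpson's rule: (h/3)[f(x₀) + 4f(x₁) + 2f(x₂) + ... + f(xₙ)]

x_0 = 0.7500, f(x_0) = 0.640000, coefficient = 1
x_1 = 1.0417, f(x_1) = 0.479600, coefficient = 4
x_2 = 1.3333, f(x_2) = 0.360000, coefficient = 2
x_3 = 1.6250, f(x_3) = 0.274678, coefficient = 4
x_4 = 1.9167, f(x_4) = 0.213967, coefficient = 2
x_5 = 2.2083, f(x_5) = 0.170162, coefficient = 4
x_6 = 2.5000, f(x_6) = 0.137931, coefficient = 1

I ≈ (0.291667/3) × 5.623629 = 0.546742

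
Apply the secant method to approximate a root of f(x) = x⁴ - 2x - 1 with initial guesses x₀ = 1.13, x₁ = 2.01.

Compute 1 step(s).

f(x) = x⁴ - 2x - 1
x₀ = 1.13, x₁ = 2.01

Secant formula: x_{n+1} = x_n - f(x_n)(x_n - x_{n-1})/(f(x_n) - f(x_{n-1}))

Iteration 1:
  f(1.130000) = -1.629526
  f(2.010000) = 11.302408
  x_2 = 2.010000 - 11.302408×(2.010000 - 1.130000)/(11.302408 - (-1.629526))
       = 1.240887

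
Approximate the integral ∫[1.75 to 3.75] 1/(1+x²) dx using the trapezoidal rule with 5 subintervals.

f(x) = 1/(1+x²)
a = 1.75, b = 3.75, n = 5
h = (b - a)/n = 0.400000

Trapezoidal rule: (h/2)[f(x₀) + 2f(x₁) + 2f(x₂) + ... + f(xₙ)]

x_0 = 1.7500, f(x_0) = 0.246154, coefficient = 1
x_1 = 2.1500, f(x_1) = 0.177857, coefficient = 2
x_2 = 2.5500, f(x_2) = 0.133289, coefficient = 2
x_3 = 2.9500, f(x_3) = 0.103066, coefficient = 2
x_4 = 3.3500, f(x_4) = 0.081816, coefficient = 2
x_5 = 3.7500, f(x_5) = 0.066390, coefficient = 1

I ≈ (0.400000/2) × 1.304600 = 0.260920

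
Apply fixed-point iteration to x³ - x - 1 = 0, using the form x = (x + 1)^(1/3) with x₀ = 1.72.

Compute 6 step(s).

Equation: x³ - x - 1 = 0
Fixed-point form: x = (x + 1)^(1/3)
x₀ = 1.72

x_1 = g(1.720000) = 1.395906
x_2 = g(1.395906) = 1.338104
x_3 = g(1.338104) = 1.327256
x_4 = g(1.327256) = 1.325200
x_5 = g(1.325200) = 1.324809
x_6 = g(1.324809) = 1.324735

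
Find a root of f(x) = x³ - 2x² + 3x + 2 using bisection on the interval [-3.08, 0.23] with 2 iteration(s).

f(x) = x³ - 2x² + 3x + 2
Initial interval: [-3.08, 0.23]

Iteration 1:
  c_1 = (-3.080000 + 0.230000)/2 = -1.425000
  f(c_1) = f(-1.425000) = -9.229891
  f(a) × f(c) ≥ 0, new interval: [-1.425000, 0.230000]
Iteration 2:
  c_2 = (-1.425000 + 0.230000)/2 = -0.597500
  f(c_2) = f(-0.597500) = -0.719824
  f(a) × f(c) ≥ 0, new interval: [-0.597500, 0.230000]

After 2 iteration(s), the approximation is c_2 = -0.597500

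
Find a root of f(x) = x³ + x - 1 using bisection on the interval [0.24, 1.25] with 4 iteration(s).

f(x) = x³ + x - 1
Initial interval: [0.24, 1.25]

Iteration 1:
  c_1 = (0.240000 + 1.250000)/2 = 0.745000
  f(c_1) = f(0.745000) = 0.158494
  f(a) × f(c) < 0, new interval: [0.240000, 0.745000]
Iteration 2:
  c_2 = (0.240000 + 0.745000)/2 = 0.492500
  f(c_2) = f(0.492500) = -0.388041
  f(a) × f(c) ≥ 0, new interval: [0.492500, 0.745000]
Iteration 3:
  c_3 = (0.492500 + 0.745000)/2 = 0.618750
  f(c_3) = f(0.618750) = -0.144361
  f(a) × f(c) ≥ 0, new interval: [0.618750, 0.745000]
Iteration 4:
  c_4 = (0.618750 + 0.745000)/2 = 0.681875
  f(c_4) = f(0.681875) = -0.001085
  f(a) × f(c) ≥ 0, new interval: [0.681875, 0.745000]

After 4 iteration(s), the approximation is c_4 = 0.681875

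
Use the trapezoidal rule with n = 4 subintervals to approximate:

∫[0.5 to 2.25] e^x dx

f(x) = e^x
a = 0.5, b = 2.25, n = 4
h = (b - a)/n = 0.437500

Trapezoidal rule: (h/2)[f(x₀) + 2f(x₁) + 2f(x₂) + ... + f(xₙ)]

x_0 = 0.5000, f(x_0) = 1.648721, coefficient = 1
x_1 = 0.9375, f(x_1) = 2.553589, coefficient = 2
x_2 = 1.3750, f(x_2) = 3.955077, coefficient = 2
x_3 = 1.8125, f(x_3) = 6.125743, coefficient = 2
x_4 = 2.2500, f(x_4) = 9.487736, coefficient = 1

I ≈ (0.437500/2) × 36.405275 = 7.963654
Exact value: 7.839015
Error: 0.124639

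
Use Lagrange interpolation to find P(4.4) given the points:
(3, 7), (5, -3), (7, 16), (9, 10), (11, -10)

Lagrange interpolation formula:
P(x) = Σ yᵢ × Lᵢ(x)
where Lᵢ(x) = Π_{j≠i} (x - xⱼ)/(xᵢ - xⱼ)

L_0(4.4) = (4.4 - 5)/(3 - 5) × (4.4 - 7)/(3 - 7) × (4.4 - 9)/(3 - 9) × (4.4 - 11)/(3 - 11) = 0.123337
L_1(4.4) = (4.4 - 3)/(5 - 3) × (4.4 - 7)/(5 - 7) × (4.4 - 9)/(5 - 9) × (4.4 - 11)/(5 - 11) = 1.151150
L_2(4.4) = (4.4 - 3)/(7 - 3) × (4.4 - 5)/(7 - 5) × (4.4 - 9)/(7 - 9) × (4.4 - 11)/(7 - 11) = -0.398475
L_3(4.4) = (4.4 - 3)/(9 - 3) × (4.4 - 5)/(9 - 5) × (4.4 - 7)/(9 - 7) × (4.4 - 11)/(9 - 11) = 0.150150
L_4(4.4) = (4.4 - 3)/(11 - 3) × (4.4 - 5)/(11 - 5) × (4.4 - 7)/(11 - 7) × (4.4 - 9)/(11 - 9) = -0.026162

P(4.4) = 7×L_0(4.4) + (-3)×L_1(4.4) + 16×L_2(4.4) + 10×L_3(4.4) + (-10)×L_4(4.4)
P(4.4) = -7.202562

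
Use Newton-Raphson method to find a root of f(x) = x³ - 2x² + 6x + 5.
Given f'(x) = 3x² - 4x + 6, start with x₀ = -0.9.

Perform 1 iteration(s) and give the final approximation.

f(x) = x³ - 2x² + 6x + 5
f'(x) = 3x² - 4x + 6
x₀ = -0.9

Newton-Raphson formula: x_{n+1} = x_n - f(x_n)/f'(x_n)

Iteration 1:
  f(-0.900000) = -2.749000
  f'(-0.900000) = 12.030000
  x_1 = -0.900000 - (-2.749000)/12.030000 = -0.671488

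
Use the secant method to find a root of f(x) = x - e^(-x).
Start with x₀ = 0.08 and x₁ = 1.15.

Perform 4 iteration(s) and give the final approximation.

f(x) = x - e^(-x)
x₀ = 0.08, x₁ = 1.15

Secant formula: x_{n+1} = x_n - f(x_n)(x_n - x_{n-1})/(f(x_n) - f(x_{n-1}))

Iteration 1:
  f(0.080000) = -0.843116
  f(1.150000) = 0.833363
  x_2 = 1.150000 - 0.833363×(1.150000 - 0.080000)/(0.833363 - (-0.843116))
       = 0.618112
Iteration 2:
  f(1.150000) = 0.833363
  f(0.618112) = 0.079152
  x_3 = 0.618112 - 0.079152×(0.618112 - 1.150000)/(0.079152 - 0.833363)
       = 0.562293
Iteration 3:
  f(0.618112) = 0.079152
  f(0.562293) = -0.007608
  x_4 = 0.562293 - (-0.007608)×(0.562293 - 0.618112)/(-0.007608 - 0.079152)
       = 0.567188
Iteration 4:
  f(0.562293) = -0.007608
  f(0.567188) = 0.000070
  x_5 = 0.567188 - 0.000070×(0.567188 - 0.562293)/(0.000070 - (-0.007608))
       = 0.567143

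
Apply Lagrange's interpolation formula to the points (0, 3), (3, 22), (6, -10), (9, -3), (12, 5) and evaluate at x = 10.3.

Lagrange interpolation formula:
P(x) = Σ yᵢ × Lᵢ(x)
where Lᵢ(x) = Π_{j≠i} (x - xⱼ)/(xᵢ - xⱼ)

L_0(10.3) = (10.3 - 3)/(0 - 3) × (10.3 - 6)/(0 - 6) × (10.3 - 9)/(0 - 9) × (10.3 - 12)/(0 - 12) = -0.035685
L_1(10.3) = (10.3 - 0)/(3 - 0) × (10.3 - 6)/(3 - 6) × (10.3 - 9)/(3 - 9) × (10.3 - 12)/(3 - 12) = 0.201401
L_2(10.3) = (10.3 - 0)/(6 - 0) × (10.3 - 3)/(6 - 3) × (10.3 - 9)/(6 - 9) × (10.3 - 12)/(6 - 12) = -0.512870
L_3(10.3) = (10.3 - 0)/(9 - 0) × (10.3 - 3)/(9 - 3) × (10.3 - 6)/(9 - 6) × (10.3 - 12)/(9 - 12) = 1.130944
L_4(10.3) = (10.3 - 0)/(12 - 0) × (10.3 - 3)/(12 - 3) × (10.3 - 6)/(12 - 6) × (10.3 - 9)/(12 - 9) = 0.216210

P(10.3) = 3×L_0(10.3) + 22×L_1(10.3) + (-10)×L_2(10.3) + (-3)×L_3(10.3) + 5×L_4(10.3)
P(10.3) = 7.140685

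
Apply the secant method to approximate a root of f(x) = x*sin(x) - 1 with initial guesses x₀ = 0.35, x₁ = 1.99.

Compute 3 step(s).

f(x) = x*sin(x) - 1
x₀ = 0.35, x₁ = 1.99

Secant formula: x_{n+1} = x_n - f(x_n)(x_n - x_{n-1})/(f(x_n) - f(x_{n-1}))

Iteration 1:
  f(0.350000) = -0.879986
  f(1.990000) = 0.817693
  x_2 = 1.990000 - 0.817693×(1.990000 - 0.350000)/(0.817693 - (-0.879986))
       = 1.200088
Iteration 2:
  f(1.990000) = 0.817693
  f(1.200088) = 0.118568
  x_3 = 1.200088 - 0.118568×(1.200088 - 1.990000)/(0.118568 - 0.817693)
       = 1.066124
Iteration 3:
  f(1.200088) = 0.118568
  f(1.066124) = -0.066787
  x_4 = 1.066124 - (-0.066787)×(1.066124 - 1.200088)/(-0.066787 - 0.118568)
       = 1.114394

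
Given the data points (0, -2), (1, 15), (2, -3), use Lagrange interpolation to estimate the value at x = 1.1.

Lagrange interpolation formula:
P(x) = Σ yᵢ × Lᵢ(x)
where Lᵢ(x) = Π_{j≠i} (x - xⱼ)/(xᵢ - xⱼ)

L_0(1.1) = (1.1 - 1)/(0 - 1) × (1.1 - 2)/(0 - 2) = -0.045000
L_1(1.1) = (1.1 - 0)/(1 - 0) × (1.1 - 2)/(1 - 2) = 0.990000
L_2(1.1) = (1.1 - 0)/(2 - 0) × (1.1 - 1)/(2 - 1) = 0.055000

P(1.1) = (-2)×L_0(1.1) + 15×L_1(1.1) + (-3)×L_2(1.1)
P(1.1) = 14.775000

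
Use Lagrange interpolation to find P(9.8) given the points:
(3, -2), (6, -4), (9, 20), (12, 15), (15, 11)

Lagrange interpolation formula:
P(x) = Σ yᵢ × Lᵢ(x)
where Lᵢ(x) = Π_{j≠i} (x - xⱼ)/(xᵢ - xⱼ)

L_0(9.8) = (9.8 - 6)/(3 - 6) × (9.8 - 9)/(3 - 9) × (9.8 - 12)/(3 - 12) × (9.8 - 15)/(3 - 15) = 0.017890
L_1(9.8) = (9.8 - 3)/(6 - 3) × (9.8 - 9)/(6 - 9) × (9.8 - 12)/(6 - 12) × (9.8 - 15)/(6 - 15) = -0.128053
L_2(9.8) = (9.8 - 3)/(9 - 3) × (9.8 - 6)/(9 - 6) × (9.8 - 12)/(9 - 12) × (9.8 - 15)/(9 - 15) = 0.912375
L_3(9.8) = (9.8 - 3)/(12 - 3) × (9.8 - 6)/(12 - 6) × (9.8 - 9)/(12 - 9) × (9.8 - 15)/(12 - 15) = 0.221182
L_4(9.8) = (9.8 - 3)/(15 - 3) × (9.8 - 6)/(15 - 6) × (9.8 - 9)/(15 - 9) × (9.8 - 12)/(15 - 12) = -0.023394

P(9.8) = (-2)×L_0(9.8) + (-4)×L_1(9.8) + 20×L_2(9.8) + 15×L_3(9.8) + 11×L_4(9.8)
P(9.8) = 21.784329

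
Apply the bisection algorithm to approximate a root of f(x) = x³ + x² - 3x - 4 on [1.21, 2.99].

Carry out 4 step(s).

f(x) = x³ + x² - 3x - 4
Initial interval: [1.21, 2.99]

Iteration 1:
  c_1 = (1.210000 + 2.990000)/2 = 2.100000
  f(c_1) = f(2.100000) = 3.371000
  f(a) × f(c) < 0, new interval: [1.210000, 2.100000]
Iteration 2:
  c_2 = (1.210000 + 2.100000)/2 = 1.655000
  f(c_2) = f(1.655000) = -1.692889
  f(a) × f(c) ≥ 0, new interval: [1.655000, 2.100000]
Iteration 3:
  c_3 = (1.655000 + 2.100000)/2 = 1.877500
  f(c_3) = f(1.877500) = 0.510705
  f(a) × f(c) < 0, new interval: [1.655000, 1.877500]
Iteration 4:
  c_4 = (1.655000 + 1.877500)/2 = 1.766250
  f(c_4) = f(1.766250) = -0.669048
  f(a) × f(c) ≥ 0, new interval: [1.766250, 1.877500]

After 4 iteration(s), the approximation is c_4 = 1.766250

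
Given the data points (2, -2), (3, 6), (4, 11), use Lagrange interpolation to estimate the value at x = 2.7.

Lagrange interpolation formula:
P(x) = Σ yᵢ × Lᵢ(x)
where Lᵢ(x) = Π_{j≠i} (x - xⱼ)/(xᵢ - xⱼ)

L_0(2.7) = (2.7 - 3)/(2 - 3) × (2.7 - 4)/(2 - 4) = 0.195000
L_1(2.7) = (2.7 - 2)/(3 - 2) × (2.7 - 4)/(3 - 4) = 0.910000
L_2(2.7) = (2.7 - 2)/(4 - 2) × (2.7 - 3)/(4 - 3) = -0.105000

P(2.7) = (-2)×L_0(2.7) + 6×L_1(2.7) + 11×L_2(2.7)
P(2.7) = 3.915000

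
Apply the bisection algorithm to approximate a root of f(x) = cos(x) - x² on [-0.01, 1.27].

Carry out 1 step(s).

f(x) = cos(x) - x²
Initial interval: [-0.01, 1.27]

Iteration 1:
  c_1 = (-0.010000 + 1.270000)/2 = 0.630000
  f(c_1) = f(0.630000) = 0.411128
  f(a) × f(c) ≥ 0, new interval: [0.630000, 1.270000]

After 1 iteration(s), the approximation is c_1 = 0.630000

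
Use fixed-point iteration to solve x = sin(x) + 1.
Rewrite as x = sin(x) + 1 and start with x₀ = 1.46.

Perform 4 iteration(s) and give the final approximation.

Equation: x = sin(x) + 1
Fixed-point form: x = sin(x) + 1
x₀ = 1.46

x_1 = g(1.460000) = 1.993868
x_2 = g(1.993868) = 1.911832
x_3 = g(1.911832) = 1.942409
x_4 = g(1.942409) = 1.931743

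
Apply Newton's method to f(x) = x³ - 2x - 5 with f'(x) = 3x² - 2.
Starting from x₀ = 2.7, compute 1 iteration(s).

f(x) = x³ - 2x - 5
f'(x) = 3x² - 2
x₀ = 2.7

Newton-Raphson formula: x_{n+1} = x_n - f(x_n)/f'(x_n)

Iteration 1:
  f(2.700000) = 9.283000
  f'(2.700000) = 19.870000
  x_1 = 2.700000 - 9.283000/19.870000 = 2.232813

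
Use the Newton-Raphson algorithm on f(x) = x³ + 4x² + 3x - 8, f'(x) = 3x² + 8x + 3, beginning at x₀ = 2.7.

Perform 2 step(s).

f(x) = x³ + 4x² + 3x - 8
f'(x) = 3x² + 8x + 3
x₀ = 2.7

Newton-Raphson formula: x_{n+1} = x_n - f(x_n)/f'(x_n)

Iteration 1:
  f(2.700000) = 48.943000
  f'(2.700000) = 46.470000
  x_1 = 2.700000 - 48.943000/46.470000 = 1.646783
Iteration 2:
  f(1.646783) = 12.253824
  f'(1.646783) = 24.309944
  x_2 = 1.646783 - 12.253824/24.309944 = 1.142717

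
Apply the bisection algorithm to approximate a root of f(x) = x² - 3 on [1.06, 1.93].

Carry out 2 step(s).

f(x) = x² - 3
Initial interval: [1.06, 1.93]

Iteration 1:
  c_1 = (1.060000 + 1.930000)/2 = 1.495000
  f(c_1) = f(1.495000) = -0.764975
  f(a) × f(c) ≥ 0, new interval: [1.495000, 1.930000]
Iteration 2:
  c_2 = (1.495000 + 1.930000)/2 = 1.712500
  f(c_2) = f(1.712500) = -0.067344
  f(a) × f(c) ≥ 0, new interval: [1.712500, 1.930000]

After 2 iteration(s), the approximation is c_2 = 1.712500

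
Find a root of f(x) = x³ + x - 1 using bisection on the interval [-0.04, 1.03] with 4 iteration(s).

f(x) = x³ + x - 1
Initial interval: [-0.04, 1.03]

Iteration 1:
  c_1 = (-0.040000 + 1.030000)/2 = 0.495000
  f(c_1) = f(0.495000) = -0.383713
  f(a) × f(c) ≥ 0, new interval: [0.495000, 1.030000]
Iteration 2:
  c_2 = (0.495000 + 1.030000)/2 = 0.762500
  f(c_2) = f(0.762500) = 0.205822
  f(a) × f(c) < 0, new interval: [0.495000, 0.762500]
Iteration 3:
  c_3 = (0.495000 + 0.762500)/2 = 0.628750
  f(c_3) = f(0.628750) = -0.122688
  f(a) × f(c) ≥ 0, new interval: [0.628750, 0.762500]
Iteration 4:
  c_4 = (0.628750 + 0.762500)/2 = 0.695625
  f(c_4) = f(0.695625) = 0.032234
  f(a) × f(c) < 0, new interval: [0.628750, 0.695625]

After 4 iteration(s), the approximation is c_4 = 0.695625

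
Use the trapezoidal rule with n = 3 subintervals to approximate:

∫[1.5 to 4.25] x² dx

f(x) = x²
a = 1.5, b = 4.25, n = 3
h = (b - a)/n = 0.916667

Trapezoidal rule: (h/2)[f(x₀) + 2f(x₁) + 2f(x₂) + ... + f(xₙ)]

x_0 = 1.5000, f(x_0) = 2.250000, coefficient = 1
x_1 = 2.4167, f(x_1) = 5.840278, coefficient = 2
x_2 = 3.3333, f(x_2) = 11.111111, coefficient = 2
x_3 = 4.2500, f(x_3) = 18.062500, coefficient = 1

I ≈ (0.916667/2) × 54.215278 = 24.848669
Exact value: 24.463542
Error: 0.385127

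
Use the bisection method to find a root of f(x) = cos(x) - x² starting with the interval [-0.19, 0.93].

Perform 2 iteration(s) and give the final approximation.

f(x) = cos(x) - x²
Initial interval: [-0.19, 0.93]

Iteration 1:
  c_1 = (-0.190000 + 0.930000)/2 = 0.370000
  f(c_1) = f(0.370000) = 0.795427
  f(a) × f(c) ≥ 0, new interval: [0.370000, 0.930000]
Iteration 2:
  c_2 = (0.370000 + 0.930000)/2 = 0.650000
  f(c_2) = f(0.650000) = 0.373584
  f(a) × f(c) ≥ 0, new interval: [0.650000, 0.930000]

After 2 iteration(s), the approximation is c_2 = 0.650000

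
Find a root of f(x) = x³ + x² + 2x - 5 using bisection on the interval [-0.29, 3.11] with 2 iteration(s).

f(x) = x³ + x² + 2x - 5
Initial interval: [-0.29, 3.11]

Iteration 1:
  c_1 = (-0.290000 + 3.110000)/2 = 1.410000
  f(c_1) = f(1.410000) = 2.611321
  f(a) × f(c) < 0, new interval: [-0.290000, 1.410000]
Iteration 2:
  c_2 = (-0.290000 + 1.410000)/2 = 0.560000
  f(c_2) = f(0.560000) = -3.390784
  f(a) × f(c) ≥ 0, new interval: [0.560000, 1.410000]

After 2 iteration(s), the approximation is c_2 = 0.560000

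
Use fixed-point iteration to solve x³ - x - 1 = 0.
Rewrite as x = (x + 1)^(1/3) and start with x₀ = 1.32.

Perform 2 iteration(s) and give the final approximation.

Equation: x³ - x - 1 = 0
Fixed-point form: x = (x + 1)^(1/3)
x₀ = 1.32

x_1 = g(1.320000) = 1.323821
x_2 = g(1.323821) = 1.324548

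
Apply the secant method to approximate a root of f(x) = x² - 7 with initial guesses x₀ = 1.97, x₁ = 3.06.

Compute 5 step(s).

f(x) = x² - 7
x₀ = 1.97, x₁ = 3.06

Secant formula: x_{n+1} = x_n - f(x_n)(x_n - x_{n-1})/(f(x_n) - f(x_{n-1}))

Iteration 1:
  f(1.970000) = -3.119100
  f(3.060000) = 2.363600
  x_2 = 3.060000 - 2.363600×(3.060000 - 1.970000)/(2.363600 - (-3.119100))
       = 2.590099
Iteration 2:
  f(3.060000) = 2.363600
  f(2.590099) = -0.291385
  x_3 = 2.590099 - (-0.291385)×(2.590099 - 3.060000)/(-0.291385 - 2.363600)
       = 2.641671
Iteration 3:
  f(2.590099) = -0.291385
  f(2.641671) = -0.021574
  x_4 = 2.641671 - (-0.021574)×(2.641671 - 2.590099)/(-0.021574 - (-0.291385))
       = 2.645795
Iteration 4:
  f(2.641671) = -0.021574
  f(2.645795) = 0.000230
  x_5 = 2.645795 - 0.000230×(2.645795 - 2.641671)/(0.000230 - (-0.021574))
       = 2.645751
Iteration 5:
  f(2.645795) = 0.000230
  f(2.645751) = 0.000000
  x_6 = 2.645751 - 0.000000×(2.645751 - 2.645795)/(0.000000 - 0.000230)
       = 2.645751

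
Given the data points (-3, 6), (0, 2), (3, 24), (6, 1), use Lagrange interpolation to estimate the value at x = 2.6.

Lagrange interpolation formula:
P(x) = Σ yᵢ × Lᵢ(x)
where Lᵢ(x) = Π_{j≠i} (x - xⱼ)/(xᵢ - xⱼ)

L_0(2.6) = (2.6 - 0)/(-3 - 0) × (2.6 - 3)/(-3 - 3) × (2.6 - 6)/(-3 - 6) = -0.021827
L_1(2.6) = (2.6 - (-3))/(0 - (-3)) × (2.6 - 3)/(0 - 3) × (2.6 - 6)/(0 - 6) = 0.141037
L_2(2.6) = (2.6 - (-3))/(3 - (-3)) × (2.6 - 0)/(3 - 0) × (2.6 - 6)/(3 - 6) = 0.916741
L_3(2.6) = (2.6 - (-3))/(6 - (-3)) × (2.6 - 0)/(6 - 0) × (2.6 - 3)/(6 - 3) = -0.035951

P(2.6) = 6×L_0(2.6) + 2×L_1(2.6) + 24×L_2(2.6) + 1×L_3(2.6)
P(2.6) = 22.116938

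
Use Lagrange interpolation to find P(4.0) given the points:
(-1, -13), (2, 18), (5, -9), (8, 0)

Lagrange interpolation formula:
P(x) = Σ yᵢ × Lᵢ(x)
where Lᵢ(x) = Π_{j≠i} (x - xⱼ)/(xᵢ - xⱼ)

L_0(4.0) = (4.0 - 2)/(-1 - 2) × (4.0 - 5)/(-1 - 5) × (4.0 - 8)/(-1 - 8) = -0.049383
L_1(4.0) = (4.0 - (-1))/(2 - (-1)) × (4.0 - 5)/(2 - 5) × (4.0 - 8)/(2 - 8) = 0.370370
L_2(4.0) = (4.0 - (-1))/(5 - (-1)) × (4.0 - 2)/(5 - 2) × (4.0 - 8)/(5 - 8) = 0.740741
L_3(4.0) = (4.0 - (-1))/(8 - (-1)) × (4.0 - 2)/(8 - 2) × (4.0 - 5)/(8 - 5) = -0.061728

P(4.0) = (-13)×L_0(4.0) + 18×L_1(4.0) + (-9)×L_2(4.0) + 0×L_3(4.0)
P(4.0) = 0.641975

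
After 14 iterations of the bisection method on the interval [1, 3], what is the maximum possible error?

Bisection error bound: |error| ≤ (b-a)/2^n
|error| ≤ (3 - 1)/2^14 = 2/2^14
|error| ≤ 0.0001220703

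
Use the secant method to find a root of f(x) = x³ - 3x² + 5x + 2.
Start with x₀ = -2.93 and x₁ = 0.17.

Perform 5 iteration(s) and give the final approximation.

f(x) = x³ - 3x² + 5x + 2
x₀ = -2.93, x₁ = 0.17

Secant formula: x_{n+1} = x_n - f(x_n)(x_n - x_{n-1})/(f(x_n) - f(x_{n-1}))

Iteration 1:
  f(-2.930000) = -63.558457
  f(0.170000) = 2.768213
  x_2 = 0.170000 - 2.768213×(0.170000 - (-2.930000))/(2.768213 - (-63.558457))
       = 0.040618
Iteration 2:
  f(0.170000) = 2.768213
  f(0.040618) = 2.198209
  x_3 = 0.040618 - 2.198209×(0.040618 - 0.170000)/(2.198209 - 2.768213)
       = -0.458340
Iteration 3:
  f(0.040618) = 2.198209
  f(-0.458340) = -1.018209
  x_4 = -0.458340 - (-1.018209)×(-0.458340 - 0.040618)/(-1.018209 - 2.198209)
       = -0.300386
Iteration 4:
  f(-0.458340) = -1.018209
  f(-0.300386) = 0.200268
  x_5 = -0.300386 - 0.200268×(-0.300386 - (-0.458340))/(0.200268 - (-1.018209))
       = -0.326347
Iteration 5:
  f(-0.300386) = 0.200268
  f(-0.326347) = 0.013998
  x_6 = -0.326347 - 0.013998×(-0.326347 - (-0.300386))/(0.013998 - 0.200268)
       = -0.328298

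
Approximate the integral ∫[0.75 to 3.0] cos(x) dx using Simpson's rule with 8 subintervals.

f(x) = cos(x)
a = 0.75, b = 3.0, n = 8
h = (b - a)/n = 0.281250

Simpson's rule: (h/3)[f(x₀) + 4f(x₁) + 2f(x₂) + ... + f(xₙ)]

x_0 = 0.7500, f(x_0) = 0.731689, coefficient = 1
x_1 = 1.0312, f(x_1) = 0.513747, coefficient = 4
x_2 = 1.3125, f(x_2) = 0.255434, coefficient = 2
x_3 = 1.5938, f(x_3) = -0.022952, coefficient = 4
x_4 = 1.8750, f(x_4) = -0.299534, coefficient = 2
x_5 = 2.1562, f(x_5) = -0.552578, coefficient = 4
x_6 = 2.4375, f(x_6) = -0.762199, coefficient = 2
x_7 = 2.7188, f(x_7) = -0.911926, coefficient = 4
x_8 = 3.0000, f(x_8) = -0.989992, coefficient = 1

I ≈ (0.281250/3) × -5.765736 = -0.540538
Exact value: -0.540519
Error: 0.000019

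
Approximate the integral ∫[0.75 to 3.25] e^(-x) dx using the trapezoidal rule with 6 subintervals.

f(x) = e^(-x)
a = 0.75, b = 3.25, n = 6
h = (b - a)/n = 0.416667

Trapezoidal rule: (h/2)[f(x₀) + 2f(x₁) + 2f(x₂) + ... + f(xₙ)]

x_0 = 0.7500, f(x_0) = 0.472367, coefficient = 1
x_1 = 1.1667, f(x_1) = 0.311403, coefficient = 2
x_2 = 1.5833, f(x_2) = 0.205290, coefficient = 2
x_3 = 2.0000, f(x_3) = 0.135335, coefficient = 2
x_4 = 2.4167, f(x_4) = 0.089219, coefficient = 2
x_5 = 2.8333, f(x_5) = 0.058816, coefficient = 2
x_6 = 3.2500, f(x_6) = 0.038774, coefficient = 1

I ≈ (0.416667/2) × 2.111267 = 0.439847
Exact value: 0.433592
Error: 0.006255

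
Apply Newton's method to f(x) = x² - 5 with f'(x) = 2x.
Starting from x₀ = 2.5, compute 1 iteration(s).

f(x) = x² - 5
f'(x) = 2x
x₀ = 2.5

Newton-Raphson formula: x_{n+1} = x_n - f(x_n)/f'(x_n)

Iteration 1:
  f(2.500000) = 1.250000
  f'(2.500000) = 5.000000
  x_1 = 2.500000 - 1.250000/5.000000 = 2.250000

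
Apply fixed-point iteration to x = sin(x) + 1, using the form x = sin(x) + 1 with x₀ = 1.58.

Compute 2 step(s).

Equation: x = sin(x) + 1
Fixed-point form: x = sin(x) + 1
x₀ = 1.58

x_1 = g(1.580000) = 1.999958
x_2 = g(1.999958) = 1.909315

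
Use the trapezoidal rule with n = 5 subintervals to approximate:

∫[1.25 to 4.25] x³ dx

f(x) = x³
a = 1.25, b = 4.25, n = 5
h = (b - a)/n = 0.600000

Trapezoidal rule: (h/2)[f(x₀) + 2f(x₁) + 2f(x₂) + ... + f(xₙ)]

x_0 = 1.2500, f(x_0) = 1.953125, coefficient = 1
x_1 = 1.8500, f(x_1) = 6.331625, coefficient = 2
x_2 = 2.4500, f(x_2) = 14.706125, coefficient = 2
x_3 = 3.0500, f(x_3) = 28.372625, coefficient = 2
x_4 = 3.6500, f(x_4) = 48.627125, coefficient = 2
x_5 = 4.2500, f(x_5) = 76.765625, coefficient = 1

I ≈ (0.600000/2) × 274.793750 = 82.438125
Exact value: 80.953125
Error: 1.485000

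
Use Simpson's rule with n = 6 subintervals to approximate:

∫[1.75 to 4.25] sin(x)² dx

f(x) = sin(x)²
a = 1.75, b = 4.25, n = 6
h = (b - a)/n = 0.416667

Simpson's rule: (h/3)[f(x₀) + 4f(x₁) + 2f(x₂) + ... + f(xₙ)]

x_0 = 1.7500, f(x_0) = 0.968228, coefficient = 1
x_1 = 2.1667, f(x_1) = 0.685022, coefficient = 4
x_2 = 2.5833, f(x_2) = 0.280593, coefficient = 2
x_3 = 3.0000, f(x_3) = 0.019915, coefficient = 4
x_4 = 3.4167, f(x_4) = 0.073776, coefficient = 2
x_5 = 3.8333, f(x_5) = 0.406889, coefficient = 4
x_6 = 4.2500, f(x_6) = 0.801006, coefficient = 1

I ≈ (0.416667/3) × 6.925277 = 0.961844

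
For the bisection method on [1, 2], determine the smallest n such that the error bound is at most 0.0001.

We need (b-a)/2^n ≤ 0.0001
(2 - 1)/2^n ≤ 0.0001
1/2^n ≤ 0.0001
2^n ≥ 10000
n ≥ log₂(10000) = 13.29
n ≥ 14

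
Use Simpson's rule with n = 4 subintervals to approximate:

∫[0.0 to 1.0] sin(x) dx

f(x) = sin(x)
a = 0.0, b = 1.0, n = 4
h = (b - a)/n = 0.250000

Simpson's rule: (h/3)[f(x₀) + 4f(x₁) + 2f(x₂) + ... + f(xₙ)]

x_0 = 0.0000, f(x_0) = 0.000000, coefficient = 1
x_1 = 0.2500, f(x_1) = 0.247404, coefficient = 4
x_2 = 0.5000, f(x_2) = 0.479426, coefficient = 2
x_3 = 0.7500, f(x_3) = 0.681639, coefficient = 4
x_4 = 1.0000, f(x_4) = 0.841471, coefficient = 1

I ≈ (0.250000/3) × 5.516493 = 0.459708
Exact value: 0.459698
Error: 0.000010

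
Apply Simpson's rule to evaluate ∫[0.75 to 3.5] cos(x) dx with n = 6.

f(x) = cos(x)
a = 0.75, b = 3.5, n = 6
h = (b - a)/n = 0.458333

Simpson's rule: (h/3)[f(x₀) + 4f(x₁) + 2f(x₂) + ... + f(xₙ)]

x_0 = 0.7500, f(x_0) = 0.731689, coefficient = 1
x_1 = 1.2083, f(x_1) = 0.354578, coefficient = 4
x_2 = 1.6667, f(x_2) = -0.095724, coefficient = 2
x_3 = 2.1250, f(x_3) = -0.526266, coefficient = 4
x_4 = 2.5833, f(x_4) = -0.848178, coefficient = 2
x_5 = 3.0417, f(x_5) = -0.995012, coefficient = 4
x_6 = 3.5000, f(x_6) = -0.936457, coefficient = 1

I ≈ (0.458333/3) × -6.759370 = -1.032682
Exact value: -1.032422
Error: 0.000260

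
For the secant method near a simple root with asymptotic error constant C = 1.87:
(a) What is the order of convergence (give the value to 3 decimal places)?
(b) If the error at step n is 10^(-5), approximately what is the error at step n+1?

(a) Secant method has superlinear convergence with order φ = (1+√5)/2 ≈ 1.618.
    This means |e_{n+1}| ≈ C|e_n|^1.618.

(b) With |e_n| = 10^(-5) and C = 1.87:
    |e_{n+1}| ≈ 1.87 × (10^(-5))^1.618 = 1.87 × 10^(-8.09)

(a) ≈ 1.618 (golden ratio); (b) |e_{n+1}| ≈ 1.519e-08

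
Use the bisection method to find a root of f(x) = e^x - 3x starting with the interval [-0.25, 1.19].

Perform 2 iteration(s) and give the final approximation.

f(x) = e^x - 3x
Initial interval: [-0.25, 1.19]

Iteration 1:
  c_1 = (-0.250000 + 1.190000)/2 = 0.470000
  f(c_1) = f(0.470000) = 0.189994
  f(a) × f(c) ≥ 0, new interval: [0.470000, 1.190000]
Iteration 2:
  c_2 = (0.470000 + 1.190000)/2 = 0.830000
  f(c_2) = f(0.830000) = -0.196681
  f(a) × f(c) < 0, new interval: [0.470000, 0.830000]

After 2 iteration(s), the approximation is c_2 = 0.830000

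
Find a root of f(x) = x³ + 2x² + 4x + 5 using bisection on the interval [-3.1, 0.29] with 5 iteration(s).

f(x) = x³ + 2x² + 4x + 5
Initial interval: [-3.1, 0.29]

Iteration 1:
  c_1 = (-3.100000 + 0.290000)/2 = -1.405000
  f(c_1) = f(-1.405000) = 0.554545
  f(a) × f(c) < 0, new interval: [-3.100000, -1.405000]
Iteration 2:
  c_2 = (-3.100000 + (-1.405000))/2 = -2.252500
  f(c_2) = f(-2.252500) = -5.291123
  f(a) × f(c) ≥ 0, new interval: [-2.252500, -1.405000]
Iteration 3:
  c_3 = (-2.252500 + (-1.405000))/2 = -1.828750
  f(c_3) = f(-1.828750) = -1.742284
  f(a) × f(c) ≥ 0, new interval: [-1.828750, -1.405000]
Iteration 4:
  c_4 = (-1.828750 + (-1.405000))/2 = -1.616875
  f(c_4) = f(-1.616875) = -0.465902
  f(a) × f(c) ≥ 0, new interval: [-1.616875, -1.405000]
Iteration 5:
  c_5 = (-1.616875 + (-1.405000))/2 = -1.510937
  f(c_5) = f(-1.510937) = 0.072746
  f(a) × f(c) < 0, new interval: [-1.616875, -1.510937]

After 5 iteration(s), the approximation is c_5 = -1.510937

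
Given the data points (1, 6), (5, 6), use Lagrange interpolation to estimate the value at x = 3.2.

Lagrange interpolation formula:
P(x) = Σ yᵢ × Lᵢ(x)
where Lᵢ(x) = Π_{j≠i} (x - xⱼ)/(xᵢ - xⱼ)

L_0(3.2) = (3.2 - 5)/(1 - 5) = 0.450000
L_1(3.2) = (3.2 - 1)/(5 - 1) = 0.550000

P(3.2) = 6×L_0(3.2) + 6×L_1(3.2)
P(3.2) = 6.000000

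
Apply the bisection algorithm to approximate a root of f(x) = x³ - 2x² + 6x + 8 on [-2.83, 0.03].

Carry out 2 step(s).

f(x) = x³ - 2x² + 6x + 8
Initial interval: [-2.83, 0.03]

Iteration 1:
  c_1 = (-2.830000 + 0.030000)/2 = -1.400000
  f(c_1) = f(-1.400000) = -7.064000
  f(a) × f(c) ≥ 0, new interval: [-1.400000, 0.030000]
Iteration 2:
  c_2 = (-1.400000 + 0.030000)/2 = -0.685000
  f(c_2) = f(-0.685000) = 2.630131
  f(a) × f(c) < 0, new interval: [-1.400000, -0.685000]

After 2 iteration(s), the approximation is c_2 = -0.685000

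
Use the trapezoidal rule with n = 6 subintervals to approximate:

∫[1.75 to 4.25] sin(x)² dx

f(x) = sin(x)²
a = 1.75, b = 4.25, n = 6
h = (b - a)/n = 0.416667

Trapezoidal rule: (h/2)[f(x₀) + 2f(x₁) + 2f(x₂) + ... + f(xₙ)]

x_0 = 1.7500, f(x_0) = 0.968228, coefficient = 1
x_1 = 2.1667, f(x_1) = 0.685022, coefficient = 2
x_2 = 2.5833, f(x_2) = 0.280593, coefficient = 2
x_3 = 3.0000, f(x_3) = 0.019915, coefficient = 2
x_4 = 3.4167, f(x_4) = 0.073776, coefficient = 2
x_5 = 3.8333, f(x_5) = 0.406889, coefficient = 2
x_6 = 4.2500, f(x_6) = 0.801006, coefficient = 1

I ≈ (0.416667/2) × 4.701625 = 0.979505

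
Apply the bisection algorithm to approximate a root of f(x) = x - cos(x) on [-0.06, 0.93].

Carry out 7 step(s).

f(x) = x - cos(x)
Initial interval: [-0.06, 0.93]

Iteration 1:
  c_1 = (-0.060000 + 0.930000)/2 = 0.435000
  f(c_1) = f(0.435000) = -0.471870
  f(a) × f(c) ≥ 0, new interval: [0.435000, 0.930000]
Iteration 2:
  c_2 = (0.435000 + 0.930000)/2 = 0.682500
  f(c_2) = f(0.682500) = -0.093498
  f(a) × f(c) ≥ 0, new interval: [0.682500, 0.930000]
Iteration 3:
  c_3 = (0.682500 + 0.930000)/2 = 0.806250
  f(c_3) = f(0.806250) = 0.114040
  f(a) × f(c) < 0, new interval: [0.682500, 0.806250]
Iteration 4:
  c_4 = (0.682500 + 0.806250)/2 = 0.744375
  f(c_4) = f(0.744375) = 0.008864
  f(a) × f(c) < 0, new interval: [0.682500, 0.744375]
Iteration 5:
  c_5 = (0.682500 + 0.744375)/2 = 0.713438
  f(c_5) = f(0.713438) = -0.042679
  f(a) × f(c) ≥ 0, new interval: [0.713438, 0.744375]
Iteration 6:
  c_6 = (0.713438 + 0.744375)/2 = 0.728906
  f(c_6) = f(0.728906) = -0.016997
  f(a) × f(c) ≥ 0, new interval: [0.728906, 0.744375]
Iteration 7:
  c_7 = (0.728906 + 0.744375)/2 = 0.736641
  f(c_7) = f(0.736641) = -0.004089
  f(a) × f(c) ≥ 0, new interval: [0.736641, 0.744375]

After 7 iteration(s), the approximation is c_7 = 0.736641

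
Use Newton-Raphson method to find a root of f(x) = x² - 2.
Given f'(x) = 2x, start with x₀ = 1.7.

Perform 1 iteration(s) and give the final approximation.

f(x) = x² - 2
f'(x) = 2x
x₀ = 1.7

Newton-Raphson formula: x_{n+1} = x_n - f(x_n)/f'(x_n)

Iteration 1:
  f(1.700000) = 0.890000
  f'(1.700000) = 3.400000
  x_1 = 1.700000 - 0.890000/3.400000 = 1.438235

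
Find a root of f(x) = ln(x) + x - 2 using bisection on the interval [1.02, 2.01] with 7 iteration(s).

f(x) = ln(x) + x - 2
Initial interval: [1.02, 2.01]

Iteration 1:
  c_1 = (1.020000 + 2.010000)/2 = 1.515000
  f(c_1) = f(1.515000) = -0.069585
  f(a) × f(c) ≥ 0, new interval: [1.515000, 2.010000]
Iteration 2:
  c_2 = (1.515000 + 2.010000)/2 = 1.762500
  f(c_2) = f(1.762500) = 0.329233
  f(a) × f(c) < 0, new interval: [1.515000, 1.762500]
Iteration 3:
  c_3 = (1.515000 + 1.762500)/2 = 1.638750
  f(c_3) = f(1.638750) = 0.132684
  f(a) × f(c) < 0, new interval: [1.515000, 1.638750]
Iteration 4:
  c_4 = (1.515000 + 1.638750)/2 = 1.576875
  f(c_4) = f(1.576875) = 0.032320
  f(a) × f(c) < 0, new interval: [1.515000, 1.576875]
Iteration 5:
  c_5 = (1.515000 + 1.576875)/2 = 1.545937
  f(c_5) = f(1.545937) = -0.018432
  f(a) × f(c) ≥ 0, new interval: [1.545937, 1.576875]
Iteration 6:
  c_6 = (1.545937 + 1.576875)/2 = 1.561406
  f(c_6) = f(1.561406) = 0.006993
  f(a) × f(c) < 0, new interval: [1.545937, 1.561406]
Iteration 7:
  c_7 = (1.545937 + 1.561406)/2 = 1.553672
  f(c_7) = f(1.553672) = -0.005707
  f(a) × f(c) ≥ 0, new interval: [1.553672, 1.561406]

After 7 iteration(s), the approximation is c_7 = 1.553672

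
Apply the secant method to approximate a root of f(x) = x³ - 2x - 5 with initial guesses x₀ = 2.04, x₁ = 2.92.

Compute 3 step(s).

f(x) = x³ - 2x - 5
x₀ = 2.04, x₁ = 2.92

Secant formula: x_{n+1} = x_n - f(x_n)(x_n - x_{n-1})/(f(x_n) - f(x_{n-1}))

Iteration 1:
  f(2.040000) = -0.590336
  f(2.920000) = 14.057088
  x_2 = 2.920000 - 14.057088×(2.920000 - 2.040000)/(14.057088 - (-0.590336))
       = 2.075467
Iteration 2:
  f(2.920000) = 14.057088
  f(2.075467) = -0.210732
  x_3 = 2.075467 - (-0.210732)×(2.075467 - 2.920000)/(-0.210732 - 14.057088)
       = 2.087940
Iteration 3:
  f(2.075467) = -0.210732
  f(2.087940) = -0.073517
  x_4 = 2.087940 - (-0.073517)×(2.087940 - 2.075467)/(-0.073517 - (-0.210732))
       = 2.094623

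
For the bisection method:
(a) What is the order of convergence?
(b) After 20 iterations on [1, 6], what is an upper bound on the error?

(a) Bisection has linear (order 1) convergence; the error is halved each step.

(b) Error bound = (b-a)/2^n = (6 - 1)/2^{20}
    = 5/2^{20}

(a) 1 (linear); (b) error ≤ 4.77e-06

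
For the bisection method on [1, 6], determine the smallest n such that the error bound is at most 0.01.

We need (b-a)/2^n ≤ 0.01
(6 - 1)/2^n ≤ 0.01
5/2^n ≤ 0.01
2^n ≥ 500
n ≥ log₂(500) = 8.97
n ≥ 9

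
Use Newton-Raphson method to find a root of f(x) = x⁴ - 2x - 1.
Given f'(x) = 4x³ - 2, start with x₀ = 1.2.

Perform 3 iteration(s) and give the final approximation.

f(x) = x⁴ - 2x - 1
f'(x) = 4x³ - 2
x₀ = 1.2

Newton-Raphson formula: x_{n+1} = x_n - f(x_n)/f'(x_n)

Iteration 1:
  f(1.200000) = -1.326400
  f'(1.200000) = 4.912000
  x_1 = 1.200000 - (-1.326400)/4.912000 = 1.470033
Iteration 2:
  f(1.470033) = 0.729838
  f'(1.470033) = 10.706937
  x_2 = 1.470033 - 0.729838/10.706937 = 1.401868
Iteration 3:
  f(1.401868) = 0.058405
  f'(1.401868) = 9.019986
  x_3 = 1.401868 - 0.058405/9.019986 = 1.395393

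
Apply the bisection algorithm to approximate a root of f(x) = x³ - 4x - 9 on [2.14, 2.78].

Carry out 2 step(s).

f(x) = x³ - 4x - 9
Initial interval: [2.14, 2.78]

Iteration 1:
  c_1 = (2.140000 + 2.780000)/2 = 2.460000
  f(c_1) = f(2.460000) = -3.953064
  f(a) × f(c) ≥ 0, new interval: [2.460000, 2.780000]
Iteration 2:
  c_2 = (2.460000 + 2.780000)/2 = 2.620000
  f(c_2) = f(2.620000) = -1.495272
  f(a) × f(c) ≥ 0, new interval: [2.620000, 2.780000]

After 2 iteration(s), the approximation is c_2 = 2.620000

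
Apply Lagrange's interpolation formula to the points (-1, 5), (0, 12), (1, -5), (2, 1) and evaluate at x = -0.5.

Lagrange interpolation formula:
P(x) = Σ yᵢ × Lᵢ(x)
where Lᵢ(x) = Π_{j≠i} (x - xⱼ)/(xᵢ - xⱼ)

L_0(-0.5) = (-0.5 - 0)/(-1 - 0) × (-0.5 - 1)/(-1 - 1) × (-0.5 - 2)/(-1 - 2) = 0.312500
L_1(-0.5) = (-0.5 - (-1))/(0 - (-1)) × (-0.5 - 1)/(0 - 1) × (-0.5 - 2)/(0 - 2) = 0.937500
L_2(-0.5) = (-0.5 - (-1))/(1 - (-1)) × (-0.5 - 0)/(1 - 0) × (-0.5 - 2)/(1 - 2) = -0.312500
L_3(-0.5) = (-0.5 - (-1))/(2 - (-1)) × (-0.5 - 0)/(2 - 0) × (-0.5 - 1)/(2 - 1) = 0.062500

P(-0.5) = 5×L_0(-0.5) + 12×L_1(-0.5) + (-5)×L_2(-0.5) + 1×L_3(-0.5)
P(-0.5) = 14.437500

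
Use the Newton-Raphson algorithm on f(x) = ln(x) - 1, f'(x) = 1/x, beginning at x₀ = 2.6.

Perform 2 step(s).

f(x) = ln(x) - 1
f'(x) = 1/x
x₀ = 2.6

Newton-Raphson formula: x_{n+1} = x_n - f(x_n)/f'(x_n)

Iteration 1:
  f(2.600000) = -0.044489
  f'(2.600000) = 0.384615
  x_1 = 2.600000 - (-0.044489)/0.384615 = 2.715670
Iteration 2:
  f(2.715670) = -0.000961
  f'(2.715670) = 0.368233
  x_2 = 2.715670 - (-0.000961)/0.368233 = 2.718281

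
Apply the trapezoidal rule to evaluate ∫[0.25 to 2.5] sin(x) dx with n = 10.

f(x) = sin(x)
a = 0.25, b = 2.5, n = 10
h = (b - a)/n = 0.225000

Trapezoidal rule: (h/2)[f(x₀) + 2f(x₁) + 2f(x₂) + ... + f(xₙ)]

x_0 = 0.2500, f(x_0) = 0.247404, coefficient = 1
x_1 = 0.4750, f(x_1) = 0.457338, coefficient = 2
x_2 = 0.7000, f(x_2) = 0.644218, coefficient = 2
x_3 = 0.9250, f(x_3) = 0.798621, coefficient = 2
x_4 = 1.1500, f(x_4) = 0.912764, coefficient = 2
x_5 = 1.3750, f(x_5) = 0.980893, coefficient = 2
x_6 = 1.6000, f(x_6) = 0.999574, coefficient = 2
x_7 = 1.8250, f(x_7) = 0.967864, coefficient = 2
x_8 = 2.0500, f(x_8) = 0.887362, coefficient = 2
x_9 = 2.2750, f(x_9) = 0.762127, coefficient = 2
x_10 = 2.5000, f(x_10) = 0.598472, coefficient = 1

I ≈ (0.225000/2) × 15.667398 = 1.762582
Exact value: 1.770056
Error: 0.007474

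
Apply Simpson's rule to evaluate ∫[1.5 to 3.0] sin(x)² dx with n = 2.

f(x) = sin(x)²
a = 1.5, b = 3.0, n = 2
h = (b - a)/n = 0.750000

Simpson's rule: (h/3)[f(x₀) + 4f(x₁) + 2f(x₂) + ... + f(xₙ)]

x_0 = 1.5000, f(x_0) = 0.994996, coefficient = 1
x_1 = 2.2500, f(x_1) = 0.605398, coefficient = 4
x_2 = 3.0000, f(x_2) = 0.019915, coefficient = 1

I ≈ (0.750000/3) × 3.436503 = 0.859126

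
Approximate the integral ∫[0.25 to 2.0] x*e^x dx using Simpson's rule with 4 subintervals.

f(x) = x*e^x
a = 0.25, b = 2.0, n = 4
h = (b - a)/n = 0.437500

Simpson's rule: (h/3)[f(x₀) + 4f(x₁) + 2f(x₂) + ... + f(xₙ)]

x_0 = 0.2500, f(x_0) = 0.321006, coefficient = 1
x_1 = 0.6875, f(x_1) = 1.367257, coefficient = 4
x_2 = 1.1250, f(x_2) = 3.465244, coefficient = 2
x_3 = 1.5625, f(x_3) = 7.454271, coefficient = 4
x_4 = 2.0000, f(x_4) = 14.778112, coefficient = 1

I ≈ (0.437500/3) × 57.315717 = 8.358542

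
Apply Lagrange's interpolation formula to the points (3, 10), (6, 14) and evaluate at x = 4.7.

Lagrange interpolation formula:
P(x) = Σ yᵢ × Lᵢ(x)
where Lᵢ(x) = Π_{j≠i} (x - xⱼ)/(xᵢ - xⱼ)

L_0(4.7) = (4.7 - 6)/(3 - 6) = 0.433333
L_1(4.7) = (4.7 - 3)/(6 - 3) = 0.566667

P(4.7) = 10×L_0(4.7) + 14×L_1(4.7)
P(4.7) = 12.266667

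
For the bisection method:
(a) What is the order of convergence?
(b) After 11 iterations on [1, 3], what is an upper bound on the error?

(a) Bisection has linear (order 1) convergence; the error is halved each step.

(b) Error bound = (b-a)/2^n = (3 - 1)/2^{11}
    = 2/2^{11}

(a) 1 (linear); (b) error ≤ 9.77e-04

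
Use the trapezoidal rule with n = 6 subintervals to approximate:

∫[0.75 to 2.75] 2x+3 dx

f(x) = 2x+3
a = 0.75, b = 2.75, n = 6
h = (b - a)/n = 0.333333

Trapezoidal rule: (h/2)[f(x₀) + 2f(x₁) + 2f(x₂) + ... + f(xₙ)]

x_0 = 0.7500, f(x_0) = 4.500000, coefficient = 1
x_1 = 1.0833, f(x_1) = 5.166667, coefficient = 2
x_2 = 1.4167, f(x_2) = 5.833333, coefficient = 2
x_3 = 1.7500, f(x_3) = 6.500000, coefficient = 2
x_4 = 2.0833, f(x_4) = 7.166667, coefficient = 2
x_5 = 2.4167, f(x_5) = 7.833333, coefficient = 2
x_6 = 2.7500, f(x_6) = 8.500000, coefficient = 1

I ≈ (0.333333/2) × 78.000000 = 13.000000
Exact value: 13.000000
Error: 0.000000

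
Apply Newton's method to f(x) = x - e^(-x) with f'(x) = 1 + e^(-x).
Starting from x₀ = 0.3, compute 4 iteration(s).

f(x) = x - e^(-x)
f'(x) = 1 + e^(-x)
x₀ = 0.3

Newton-Raphson formula: x_{n+1} = x_n - f(x_n)/f'(x_n)

Iteration 1:
  f(0.300000) = -0.440818
  f'(0.300000) = 1.740818
  x_1 = 0.300000 - (-0.440818)/1.740818 = 0.553225
Iteration 2:
  f(0.553225) = -0.021868
  f'(0.553225) = 1.575092
  x_2 = 0.553225 - (-0.021868)/1.575092 = 0.567108
Iteration 3:
  f(0.567108) = -0.000055
  f'(0.567108) = 1.567163
  x_3 = 0.567108 - (-0.000055)/1.567163 = 0.567143
Iteration 4:
  f(0.567143) = 0.000000
  f'(0.567143) = 1.567143
  x_4 = 0.567143 - 0.000000/1.567143 = 0.567143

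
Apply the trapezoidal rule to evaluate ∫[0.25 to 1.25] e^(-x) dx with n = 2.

f(x) = e^(-x)
a = 0.25, b = 1.25, n = 2
h = (b - a)/n = 0.500000

Trapezoidal rule: (h/2)[f(x₀) + 2f(x₁) + 2f(x₂) + ... + f(xₙ)]

x_0 = 0.2500, f(x_0) = 0.778801, coefficient = 1
x_1 = 0.7500, f(x_1) = 0.472367, coefficient = 2
x_2 = 1.2500, f(x_2) = 0.286505, coefficient = 1

I ≈ (0.500000/2) × 2.010039 = 0.502510
Exact value: 0.492296
Error: 0.010214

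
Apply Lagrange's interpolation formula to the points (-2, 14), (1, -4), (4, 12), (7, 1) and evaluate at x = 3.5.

Lagrange interpolation formula:
P(x) = Σ yᵢ × Lᵢ(x)
where Lᵢ(x) = Π_{j≠i} (x - xⱼ)/(xᵢ - xⱼ)

L_0(3.5) = (3.5 - 1)/(-2 - 1) × (3.5 - 4)/(-2 - 4) × (3.5 - 7)/(-2 - 7) = -0.027006
L_1(3.5) = (3.5 - (-2))/(1 - (-2)) × (3.5 - 4)/(1 - 4) × (3.5 - 7)/(1 - 7) = 0.178241
L_2(3.5) = (3.5 - (-2))/(4 - (-2)) × (3.5 - 1)/(4 - 1) × (3.5 - 7)/(4 - 7) = 0.891204
L_3(3.5) = (3.5 - (-2))/(7 - (-2)) × (3.5 - 1)/(7 - 1) × (3.5 - 4)/(7 - 4) = -0.042438

P(3.5) = 14×L_0(3.5) + (-4)×L_1(3.5) + 12×L_2(3.5) + 1×L_3(3.5)
P(3.5) = 9.560957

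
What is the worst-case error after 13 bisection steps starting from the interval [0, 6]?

Bisection error bound: |error| ≤ (b-a)/2^n
|error| ≤ (6 - 0)/2^13 = 6/2^13
|error| ≤ 0.0007324219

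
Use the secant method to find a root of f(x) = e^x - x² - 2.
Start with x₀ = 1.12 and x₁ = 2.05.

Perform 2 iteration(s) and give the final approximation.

f(x) = e^x - x² - 2
x₀ = 1.12, x₁ = 2.05

Secant formula: x_{n+1} = x_n - f(x_n)(x_n - x_{n-1})/(f(x_n) - f(x_{n-1}))

Iteration 1:
  f(1.120000) = -0.189546
  f(2.050000) = 1.565401
  x_2 = 2.050000 - 1.565401×(2.050000 - 1.120000)/(1.565401 - (-0.189546))
       = 1.220446
Iteration 2:
  f(2.050000) = 1.565401
  f(1.220446) = -0.100790
  x_3 = 1.220446 - (-0.100790)×(1.220446 - 2.050000)/(-0.100790 - 1.565401)
       = 1.270627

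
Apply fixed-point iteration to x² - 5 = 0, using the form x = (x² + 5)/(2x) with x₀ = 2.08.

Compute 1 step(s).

Equation: x² - 5 = 0
Fixed-point form: x = (x² + 5)/(2x)
x₀ = 2.08

x_1 = g(2.080000) = 2.241923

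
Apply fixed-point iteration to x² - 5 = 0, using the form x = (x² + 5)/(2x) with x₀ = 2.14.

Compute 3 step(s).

Equation: x² - 5 = 0
Fixed-point form: x = (x² + 5)/(2x)
x₀ = 2.14

x_1 = g(2.140000) = 2.238224
x_2 = g(2.238224) = 2.236069
x_3 = g(2.236069) = 2.236068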